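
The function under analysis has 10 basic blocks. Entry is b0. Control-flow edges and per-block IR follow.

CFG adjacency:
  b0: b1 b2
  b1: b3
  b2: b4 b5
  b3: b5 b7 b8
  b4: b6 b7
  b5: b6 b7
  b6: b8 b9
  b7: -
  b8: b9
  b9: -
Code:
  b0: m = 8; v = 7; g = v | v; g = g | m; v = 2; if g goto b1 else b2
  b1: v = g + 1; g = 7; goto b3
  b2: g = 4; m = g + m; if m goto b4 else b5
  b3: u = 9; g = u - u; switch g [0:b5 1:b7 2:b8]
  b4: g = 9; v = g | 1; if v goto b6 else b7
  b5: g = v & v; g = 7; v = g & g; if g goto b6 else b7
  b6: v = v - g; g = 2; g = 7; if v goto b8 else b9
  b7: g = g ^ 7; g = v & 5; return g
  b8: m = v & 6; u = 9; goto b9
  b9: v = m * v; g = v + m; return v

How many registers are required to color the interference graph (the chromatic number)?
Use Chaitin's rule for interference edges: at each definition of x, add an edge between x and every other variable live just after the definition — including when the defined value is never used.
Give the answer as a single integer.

Block summaries:
  b0 def {g,m,v} use ∅
  b1 def {g,v} use {g}
  b2 def {g,m} use {m}
  b3 def {g,u} use ∅
  b4 def {g,v} use ∅
  b5 def {g,v} use {v}
  b6 def {g,v} use {g,v}
  b7 def {g} use {g,v}
  b8 def {m,u} use {v}
  b9 def {g,v} use {m,v}

Live sets:
  b0: in=∅ out={g,m,v}
  b1: in={g,m} out={m,v}
  b2: in={m,v} out={m,v}
  b3: in={m,v} out={g,m,v}
  b4: in={m} out={g,m,v}
  b5: in={m,v} out={g,m,v}
  b6: in={g,m,v} out={m,v}
  b7: in={g,v} out=∅
  b8: in={v} out={m,v}
  b9: in={m,v} out=∅

Conflict graph:
  g: {m,v}
  m: {g,u,v}
  u: {m,v}
  v: {g,m,u}

Chromatic number:
  lower bound: {g,m,v} mutually conflict ⇒ χ ≥ 3
  3-colouring: r0={m}  r1={v}  r2={g,u}
  χ = 3

Answer: 3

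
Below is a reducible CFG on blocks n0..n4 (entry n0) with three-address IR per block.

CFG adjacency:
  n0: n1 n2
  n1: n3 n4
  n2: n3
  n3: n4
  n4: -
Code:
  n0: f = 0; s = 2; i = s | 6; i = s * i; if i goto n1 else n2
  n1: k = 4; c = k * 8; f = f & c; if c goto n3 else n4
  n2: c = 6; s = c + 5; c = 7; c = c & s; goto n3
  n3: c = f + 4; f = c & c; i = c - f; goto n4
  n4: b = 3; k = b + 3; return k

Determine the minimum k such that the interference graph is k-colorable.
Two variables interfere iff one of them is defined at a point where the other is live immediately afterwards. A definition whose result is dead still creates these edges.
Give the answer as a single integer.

def/use:
  n0: {f,i,s} / ∅
  n1: {c,f,k} / {f}
  n2: {c,s} / ∅
  n3: {c,f,i} / {f}
  n4: {b,k} / ∅

Backward fixpoint:
  n0: in=∅ out={f}
  n1: in={f} out={f}
  n2: in={f} out={f}
  n3: in={f} out=∅
  n4: in=∅ out=∅

Interfere edges:
  b↔∅
  c↔{f,s}
  f↔{c,i,k,s}
  i↔{f,s}
  k↔{f}
  s↔{c,f,i}

Chromatic number:
  lower bound: {c,f,s} mutually conflict ⇒ χ ≥ 3
  3-colouring: R0={b,f}  R1={k,s}  R2={c,i}
  χ = 3

Answer: 3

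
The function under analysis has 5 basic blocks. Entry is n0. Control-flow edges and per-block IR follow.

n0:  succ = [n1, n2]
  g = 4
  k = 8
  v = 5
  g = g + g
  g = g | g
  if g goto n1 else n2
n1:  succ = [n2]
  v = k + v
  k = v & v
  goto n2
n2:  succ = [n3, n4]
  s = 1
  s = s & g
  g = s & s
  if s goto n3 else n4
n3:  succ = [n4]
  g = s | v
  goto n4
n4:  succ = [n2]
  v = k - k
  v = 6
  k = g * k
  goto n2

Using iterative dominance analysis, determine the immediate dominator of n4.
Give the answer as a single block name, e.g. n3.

idom tree: n1←n0 n2←n0 n3←n2 n4←n2
Join-block Dom:
  n2: preds {n0,n1,n4}: {n0} ∩ {n0,n1} ∩ {n0,n2,n4} = {n0}; idom=n0
  n4: preds {n2,n3}: {n0,n2} ∩ {n0,n2,n3} = {n0,n2}; idom=n2

idom(n4) = n2

Answer: n2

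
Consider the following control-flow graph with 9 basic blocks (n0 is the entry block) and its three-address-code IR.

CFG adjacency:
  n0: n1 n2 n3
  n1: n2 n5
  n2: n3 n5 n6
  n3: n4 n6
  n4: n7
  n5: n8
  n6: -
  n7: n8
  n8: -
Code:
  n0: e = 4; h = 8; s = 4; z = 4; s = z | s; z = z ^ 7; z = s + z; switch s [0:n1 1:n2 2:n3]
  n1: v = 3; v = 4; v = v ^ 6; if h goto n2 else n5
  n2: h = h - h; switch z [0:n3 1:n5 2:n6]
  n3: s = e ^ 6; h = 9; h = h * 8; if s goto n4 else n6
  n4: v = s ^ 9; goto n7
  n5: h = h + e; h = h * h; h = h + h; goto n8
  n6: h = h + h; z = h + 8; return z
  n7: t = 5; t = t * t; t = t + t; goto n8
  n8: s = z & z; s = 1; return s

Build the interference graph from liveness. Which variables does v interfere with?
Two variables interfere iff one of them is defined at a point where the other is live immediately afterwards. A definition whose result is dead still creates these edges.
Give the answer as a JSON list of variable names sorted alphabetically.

Block summaries:
  n0: def={e,h,s,z} ue=∅
  n1: def={v} ue={h}
  n2: def={h} ue={h,z}
  n3: def={h,s} ue={e}
  n4: def={v} ue={s}
  n5: def={h} ue={e,h}
  n6: def={h,z} ue={h}
  n7: def={t} ue=∅
  n8: def={s} ue={z}

Live sets:
  live n0: ∅→{e,h,z}
  live n1: {e,h,z}→{e,h,z}
  live n2: {e,h,z}→{e,h,z}
  live n3: {e,z}→{h,s,z}
  live n4: {s,z}→{z}
  live n5: {e,h,z}→{z}
  live n6: {h}→∅
  live n7: {z}→{z}
  live n8: {z}→∅

Interference:
  e — {h,s,v,z}
  h — {e,s,v,z}
  s — {e,h,z}
  t — {z}
  v — {e,h,z}
  z — {e,h,s,t,v}

N(v) = ["e", "h", "z"]

Answer: ["e", "h", "z"]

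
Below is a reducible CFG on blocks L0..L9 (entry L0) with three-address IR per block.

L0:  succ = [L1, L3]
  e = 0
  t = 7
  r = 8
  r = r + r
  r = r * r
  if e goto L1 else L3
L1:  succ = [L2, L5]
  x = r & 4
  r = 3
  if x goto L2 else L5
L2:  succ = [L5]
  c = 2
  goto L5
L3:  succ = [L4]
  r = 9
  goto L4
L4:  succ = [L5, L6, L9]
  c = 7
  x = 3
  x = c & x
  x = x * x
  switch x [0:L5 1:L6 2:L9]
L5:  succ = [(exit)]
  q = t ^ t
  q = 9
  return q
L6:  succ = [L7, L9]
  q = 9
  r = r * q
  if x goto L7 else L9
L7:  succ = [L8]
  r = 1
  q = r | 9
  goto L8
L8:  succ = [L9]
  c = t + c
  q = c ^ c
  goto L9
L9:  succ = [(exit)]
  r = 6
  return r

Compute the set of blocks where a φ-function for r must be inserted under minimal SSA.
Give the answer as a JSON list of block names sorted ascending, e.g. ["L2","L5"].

idom tree: L1←L0 L2←L1 L3←L0 L4←L3 L5←L0 L6←L4 L7←L6 L8←L7 L9←L4
Dom at joins:
  L5: preds {L1,L2,L4}: {L0,L1} ∩ {L0,L1,L2} ∩ {L0,L3,L4} = {L0}; idom=L0
  L9: preds {L4,L6,L8}: {L0,L3,L4} ∩ {L0,L3,L4,L6} ∩ {L0,L3,L4,L6,L7,L8} = {L0,L3,L4}; idom=L4

DF derivation:
  join L5 pred L1: L1 stop@L0
  join L5 pred L2: L2→L1 stop@L0
  join L5 pred L4: L4→L3 stop@L0
  join L9 pred L4: · stop@L4
  join L9 pred L6: L6 stop@L4
  join L9 pred L8: L8→L7→L6 stop@L4
  L0: DF=∅
  L1: DF={L5}
  L2: DF={L5}
  L3: DF={L5}
  L4: DF={L5}
  L5: DF=∅
  L6: DF={L9}
  L7: DF={L9}
  L8: DF={L9}
  L9: DF=∅

φ for r: defs {L0,L1,L3,L6,L7,L9}
  DF⁺ = {L5,L9}

Answer: ["L5", "L9"]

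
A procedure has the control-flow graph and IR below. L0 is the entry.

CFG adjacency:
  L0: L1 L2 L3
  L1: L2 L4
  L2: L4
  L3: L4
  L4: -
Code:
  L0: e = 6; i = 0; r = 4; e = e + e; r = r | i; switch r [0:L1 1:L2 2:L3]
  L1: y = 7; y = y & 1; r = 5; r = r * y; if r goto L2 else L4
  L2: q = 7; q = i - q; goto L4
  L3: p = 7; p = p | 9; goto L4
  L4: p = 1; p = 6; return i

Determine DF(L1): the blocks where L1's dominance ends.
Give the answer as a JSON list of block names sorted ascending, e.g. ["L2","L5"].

Answer: ["L2", "L4"]

Derivation:
idom tree: L1←L0 L2←L0 L3←L0 L4←L0
Join-block Dom:
  L2: preds {L0,L1}: {L0} ∩ {L0,L1} = {L0}; idom=L0
  L4: preds {L1,L2,L3}: {L0,L1} ∩ {L0,L2} ∩ {L0,L3} = {L0}; idom=L0

DF derivation:
  L2←L0: walk · to L0
  L2←L1: walk L1 to L0
  L4←L1: walk L1 to L0
  L4←L2: walk L2 to L0
  L4←L3: walk L3 to L0
  L0: DF=∅
  L1: DF={L2,L4}
  L2: DF={L4}
  L3: DF={L4}
  L4: DF=∅

DF(L1) = ["L2", "L4"]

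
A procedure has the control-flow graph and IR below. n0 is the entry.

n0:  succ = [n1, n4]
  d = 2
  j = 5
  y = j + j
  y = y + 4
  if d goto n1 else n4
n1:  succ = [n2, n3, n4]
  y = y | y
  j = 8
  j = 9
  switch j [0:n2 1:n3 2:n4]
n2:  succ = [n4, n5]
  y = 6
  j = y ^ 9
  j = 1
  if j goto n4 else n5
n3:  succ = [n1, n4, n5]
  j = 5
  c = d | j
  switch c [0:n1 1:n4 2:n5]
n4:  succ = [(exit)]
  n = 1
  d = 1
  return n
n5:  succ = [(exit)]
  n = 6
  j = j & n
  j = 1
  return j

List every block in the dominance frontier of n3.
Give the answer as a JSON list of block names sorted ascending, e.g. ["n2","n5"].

Answer: ["n1", "n4", "n5"]

Analysis:
idom tree: n1←n0 n2←n1 n3←n1 n4←n0 n5←n1
Join-block Dom:
  n1: preds {n0,n3}: {n0} ∩ {n0,n1,n3} = {n0}; idom=n0
  n4: preds {n0,n1,n2,n3}: {n0} ∩ {n0,n1} ∩ {n0,n1,n2} ∩ {n0,n1,n3} = {n0}; idom=n0
  n5: preds {n2,n3}: {n0,n1,n2} ∩ {n0,n1,n3} = {n0,n1}; idom=n1

Frontier:
  n1←n0: walk · to n0
  n1←n3: walk n3→n1 to n0
  n4←n0: walk · to n0
  n4←n1: walk n1 to n0
  n4←n2: walk n2→n1 to n0
  n4←n3: walk n3→n1 to n0
  n5←n2: walk n2 to n1
  n5←n3: walk n3 to n1
  n0: DF=∅
  n1: DF={n1,n4}
  n2: DF={n4,n5}
  n3: DF={n1,n4,n5}
  n4: DF=∅
  n5: DF=∅

DF(n3) = ["n1", "n4", "n5"]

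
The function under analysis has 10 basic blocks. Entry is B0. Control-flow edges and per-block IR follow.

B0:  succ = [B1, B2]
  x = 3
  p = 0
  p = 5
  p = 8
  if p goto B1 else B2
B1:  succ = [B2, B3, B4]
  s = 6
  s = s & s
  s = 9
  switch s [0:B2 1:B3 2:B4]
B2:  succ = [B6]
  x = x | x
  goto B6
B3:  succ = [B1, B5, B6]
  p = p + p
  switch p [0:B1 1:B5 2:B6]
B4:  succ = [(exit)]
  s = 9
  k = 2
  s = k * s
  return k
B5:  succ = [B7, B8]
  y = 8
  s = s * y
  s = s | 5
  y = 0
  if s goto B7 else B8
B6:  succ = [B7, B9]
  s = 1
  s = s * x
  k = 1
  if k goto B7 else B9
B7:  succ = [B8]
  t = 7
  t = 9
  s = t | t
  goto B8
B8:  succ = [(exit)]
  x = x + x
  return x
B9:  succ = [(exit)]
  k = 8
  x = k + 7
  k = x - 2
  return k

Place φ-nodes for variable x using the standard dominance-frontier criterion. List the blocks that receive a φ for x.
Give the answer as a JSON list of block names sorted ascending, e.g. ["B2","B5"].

Answer: ["B6", "B7", "B8"]

Analysis:
idom tree: B1←B0 B2←B0 B3←B1 B4←B1 B5←B3 B6←B0 B7←B0 B8←B0 B9←B6
Dom at joins:
  B1: preds {B0,B3}: {B0} ∩ {B0,B1,B3} = {B0}; idom=B0
  B2: preds {B0,B1}: {B0} ∩ {B0,B1} = {B0}; idom=B0
  B6: preds {B2,B3}: {B0,B2} ∩ {B0,B1,B3} = {B0}; idom=B0
  B7: preds {B5,B6}: {B0,B1,B3,B5} ∩ {B0,B6} = {B0}; idom=B0
  B8: preds {B5,B7}: {B0,B1,B3,B5} ∩ {B0,B7} = {B0}; idom=B0

Frontier:
  join B1 pred B0: · stop@B0
  join B1 pred B3: B3→B1 stop@B0
  join B2 pred B0: · stop@B0
  join B2 pred B1: B1 stop@B0
  join B6 pred B2: B2 stop@B0
  join B6 pred B3: B3→B1 stop@B0
  join B7 pred B5: B5→B3→B1 stop@B0
  join B7 pred B6: B6 stop@B0
  join B8 pred B5: B5→B3→B1 stop@B0
  join B8 pred B7: B7 stop@B0
  B0: DF=∅
  B1: DF={B1,B2,B6,B7,B8}
  B2: DF={B6}
  B3: DF={B1,B6,B7,B8}
  B4: DF=∅
  B5: DF={B7,B8}
  B6: DF={B7}
  B7: DF={B8}
  B8: DF=∅
  B9: DF=∅

φ for x: defs {B0,B2,B8,B9}
  DF⁺ = {B6,B7,B8}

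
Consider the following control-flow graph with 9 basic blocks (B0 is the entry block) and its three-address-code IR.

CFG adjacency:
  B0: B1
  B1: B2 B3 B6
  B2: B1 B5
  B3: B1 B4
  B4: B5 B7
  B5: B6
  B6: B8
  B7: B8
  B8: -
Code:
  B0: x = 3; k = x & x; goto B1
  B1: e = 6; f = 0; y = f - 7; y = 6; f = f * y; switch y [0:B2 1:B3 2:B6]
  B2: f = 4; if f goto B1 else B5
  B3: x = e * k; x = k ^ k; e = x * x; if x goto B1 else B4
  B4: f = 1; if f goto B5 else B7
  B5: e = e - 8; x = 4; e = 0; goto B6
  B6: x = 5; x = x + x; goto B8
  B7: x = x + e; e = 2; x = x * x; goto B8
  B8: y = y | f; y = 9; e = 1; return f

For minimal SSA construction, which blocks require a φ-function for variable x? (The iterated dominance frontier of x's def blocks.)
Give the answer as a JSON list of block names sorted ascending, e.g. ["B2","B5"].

Answer: ["B1", "B5", "B6", "B8"]

Working:
idom tree: B1←B0 B2←B1 B3←B1 B4←B3 B5←B1 B6←B1 B7←B4 B8←B1
Dom at joins:
  B1: preds {B0,B2,B3}: {B0} ∩ {B0,B1,B2} ∩ {B0,B1,B3} = {B0}; idom=B0
  B5: preds {B2,B4}: {B0,B1,B2} ∩ {B0,B1,B3,B4} = {B0,B1}; idom=B1
  B6: preds {B1,B5}: {B0,B1} ∩ {B0,B1,B5} = {B0,B1}; idom=B1
  B8: preds {B6,B7}: {B0,B1,B6} ∩ {B0,B1,B3,B4,B7} = {B0,B1}; idom=B1

DF derivation:
  join B1 pred B0: · stop@B0
  join B1 pred B2: B2→B1 stop@B0
  join B1 pred B3: B3→B1 stop@B0
  join B5 pred B2: B2 stop@B1
  join B5 pred B4: B4→B3 stop@B1
  join B6 pred B1: · stop@B1
  join B6 pred B5: B5 stop@B1
  join B8 pred B6: B6 stop@B1
  join B8 pred B7: B7→B4→B3 stop@B1
  DF(B0)=∅
  DF(B1)={B1}
  DF(B2)={B1,B5}
  DF(B3)={B1,B5,B8}
  DF(B4)={B5,B8}
  DF(B5)={B6}
  DF(B6)={B8}
  DF(B7)={B8}
  DF(B8)=∅

φ for x: defs {B0,B3,B5,B6,B7}
  DF⁺ = {B1,B5,B6,B8}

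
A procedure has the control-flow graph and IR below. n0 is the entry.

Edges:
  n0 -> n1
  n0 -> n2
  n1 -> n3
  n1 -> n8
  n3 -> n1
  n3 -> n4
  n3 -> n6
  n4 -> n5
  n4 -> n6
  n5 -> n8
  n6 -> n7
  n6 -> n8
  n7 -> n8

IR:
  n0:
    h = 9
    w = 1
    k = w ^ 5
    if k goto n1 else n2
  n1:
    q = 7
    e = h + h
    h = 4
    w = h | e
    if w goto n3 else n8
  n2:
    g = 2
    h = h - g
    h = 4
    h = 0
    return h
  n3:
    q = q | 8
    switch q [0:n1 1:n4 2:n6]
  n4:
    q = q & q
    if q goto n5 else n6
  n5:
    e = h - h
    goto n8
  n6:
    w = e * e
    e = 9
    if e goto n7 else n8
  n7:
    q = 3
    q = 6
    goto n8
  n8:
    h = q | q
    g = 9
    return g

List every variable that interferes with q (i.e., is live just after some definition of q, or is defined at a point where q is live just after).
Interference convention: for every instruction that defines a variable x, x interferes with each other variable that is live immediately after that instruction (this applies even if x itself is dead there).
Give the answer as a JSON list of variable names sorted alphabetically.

Answer: ["e", "h", "w"]

Working:
Per-block:
  n0: def={h,k,w} ue=∅
  n1: def={e,h,q,w} ue={h}
  n2: def={g,h} ue={h}
  n3: def={q} ue={q}
  n4: def={q} ue={q}
  n5: def={e} ue={h}
  n6: def={e,w} ue={e}
  n7: def={q} ue=∅
  n8: def={g,h} ue={q}

Backward fixpoint:
  n0 li=∅ lo={h}
  n1 li={h} lo={e,h,q}
  n2 li={h} lo=∅
  n3 li={e,h,q} lo={e,h,q}
  n4 li={e,h,q} lo={e,h,q}
  n5 li={h,q} lo={q}
  n6 li={e,q} lo={q}
  n7 li=∅ lo={q}
  n8 li={q} lo=∅

Interfere edges:
  e — {h,q,w}
  g — {h}
  h — {e,g,k,q,w}
  k — {h}
  q — {e,h,w}
  w — {e,h,q}

N(q) = ["e", "h", "w"]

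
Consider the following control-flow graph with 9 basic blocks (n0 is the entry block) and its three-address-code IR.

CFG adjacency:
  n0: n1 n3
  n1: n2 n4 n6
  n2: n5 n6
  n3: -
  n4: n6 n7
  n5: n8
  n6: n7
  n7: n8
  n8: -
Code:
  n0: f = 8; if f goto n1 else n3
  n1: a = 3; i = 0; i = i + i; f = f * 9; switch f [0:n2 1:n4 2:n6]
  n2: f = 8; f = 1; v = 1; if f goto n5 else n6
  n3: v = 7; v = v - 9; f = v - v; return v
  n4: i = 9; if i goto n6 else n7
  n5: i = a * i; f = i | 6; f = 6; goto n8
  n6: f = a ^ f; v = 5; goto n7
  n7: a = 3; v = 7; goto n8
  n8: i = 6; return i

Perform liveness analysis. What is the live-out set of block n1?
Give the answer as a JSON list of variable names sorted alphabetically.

Answer: ["a", "f", "i"]

Analysis:
def/use:
  n0 def {f} use ∅
  n1 def {a,f,i} use {f}
  n2 def {f,v} use ∅
  n3 def {f,v} use ∅
  n4 def {i} use ∅
  n5 def {f,i} use {a,i}
  n6 def {f,v} use {a,f}
  n7 def {a,v} use ∅
  n8 def {i} use ∅

Liveness:
  n0 li=∅ lo={f}
  n1 li={f} lo={a,f,i}
  n2 li={a,i} lo={a,f,i}
  n3 li=∅ lo=∅
  n4 li={a,f} lo={a,f}
  n5 li={a,i} lo=∅
  n6 li={a,f} lo=∅
  n7 li=∅ lo=∅
  n8 li=∅ lo=∅

live-out(n1) = ["a", "f", "i"]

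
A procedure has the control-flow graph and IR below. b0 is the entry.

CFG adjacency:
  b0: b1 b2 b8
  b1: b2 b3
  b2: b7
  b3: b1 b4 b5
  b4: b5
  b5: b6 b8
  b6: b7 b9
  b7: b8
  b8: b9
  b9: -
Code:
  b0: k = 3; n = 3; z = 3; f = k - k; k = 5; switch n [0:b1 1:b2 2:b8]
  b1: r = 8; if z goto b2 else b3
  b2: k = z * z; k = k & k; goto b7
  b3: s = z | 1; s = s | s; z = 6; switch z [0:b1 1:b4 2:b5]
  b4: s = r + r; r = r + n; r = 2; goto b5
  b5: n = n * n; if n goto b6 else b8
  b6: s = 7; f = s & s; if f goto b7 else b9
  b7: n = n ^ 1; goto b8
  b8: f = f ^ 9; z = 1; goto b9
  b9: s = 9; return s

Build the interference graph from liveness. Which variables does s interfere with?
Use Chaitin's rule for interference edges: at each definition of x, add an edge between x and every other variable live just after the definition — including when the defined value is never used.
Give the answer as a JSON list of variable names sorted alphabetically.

Block summaries:
  b0: def={f,k,n,z} ue=∅
  b1: def={r} ue={z}
  b2: def={k} ue={z}
  b3: def={s,z} ue={z}
  b4: def={r,s} ue={n,r}
  b5: def={n} ue={n}
  b6: def={f,s} ue=∅
  b7: def={n} ue={n}
  b8: def={f,z} ue={f}
  b9: def={s} ue=∅

Liveness:
  b0 li=∅ lo={f,n,z}
  b1 li={f,n,z} lo={f,n,r,z}
  b2 li={f,n,z} lo={f,n}
  b3 li={f,n,r,z} lo={f,n,r,z}
  b4 li={f,n,r} lo={f,n}
  b5 li={f,n} lo={f,n}
  b6 li={n} lo={f,n}
  b7 li={f,n} lo={f}
  b8 li={f} lo=∅
  b9 li=∅ lo=∅

Conflict graph:
  f: {k,n,r,s,z}
  k: {f,n,z}
  n: {f,k,r,s,z}
  r: {f,n,s,z}
  s: {f,n,r}
  z: {f,k,n,r}

N(s) = ["f", "n", "r"]

Answer: ["f", "n", "r"]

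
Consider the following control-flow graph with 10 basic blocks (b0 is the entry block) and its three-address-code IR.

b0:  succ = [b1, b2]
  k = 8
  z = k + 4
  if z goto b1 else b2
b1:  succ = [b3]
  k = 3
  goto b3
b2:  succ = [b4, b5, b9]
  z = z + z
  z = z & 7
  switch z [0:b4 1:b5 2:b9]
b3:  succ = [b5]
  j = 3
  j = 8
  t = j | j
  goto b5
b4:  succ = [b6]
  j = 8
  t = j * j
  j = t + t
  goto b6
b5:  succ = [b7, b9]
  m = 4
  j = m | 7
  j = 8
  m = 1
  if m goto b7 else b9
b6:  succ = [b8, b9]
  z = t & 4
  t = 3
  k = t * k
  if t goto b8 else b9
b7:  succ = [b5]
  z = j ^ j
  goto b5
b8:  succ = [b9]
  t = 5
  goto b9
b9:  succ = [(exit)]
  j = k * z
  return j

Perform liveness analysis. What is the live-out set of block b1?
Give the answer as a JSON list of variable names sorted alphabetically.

def/use:
  b0 def {k,z} use ∅
  b1 def {k} use ∅
  b2 def {z} use {z}
  b3 def {j,t} use ∅
  b4 def {j,t} use ∅
  b5 def {j,m} use ∅
  b6 def {k,t,z} use {k,t}
  b7 def {z} use {j}
  b8 def {t} use ∅
  b9 def {j} use {k,z}

Backward fixpoint:
  live b0: ∅→{k,z}
  live b1: {z}→{k,z}
  live b2: {k,z}→{k,z}
  live b3: {k,z}→{k,z}
  live b4: {k}→{k,t}
  live b5: {k,z}→{j,k,z}
  live b6: {k,t}→{k,z}
  live b7: {j,k}→{k,z}
  live b8: {k,z}→{k,z}
  live b9: {k,z}→∅

live-out(b1) = ["k", "z"]

Answer: ["k", "z"]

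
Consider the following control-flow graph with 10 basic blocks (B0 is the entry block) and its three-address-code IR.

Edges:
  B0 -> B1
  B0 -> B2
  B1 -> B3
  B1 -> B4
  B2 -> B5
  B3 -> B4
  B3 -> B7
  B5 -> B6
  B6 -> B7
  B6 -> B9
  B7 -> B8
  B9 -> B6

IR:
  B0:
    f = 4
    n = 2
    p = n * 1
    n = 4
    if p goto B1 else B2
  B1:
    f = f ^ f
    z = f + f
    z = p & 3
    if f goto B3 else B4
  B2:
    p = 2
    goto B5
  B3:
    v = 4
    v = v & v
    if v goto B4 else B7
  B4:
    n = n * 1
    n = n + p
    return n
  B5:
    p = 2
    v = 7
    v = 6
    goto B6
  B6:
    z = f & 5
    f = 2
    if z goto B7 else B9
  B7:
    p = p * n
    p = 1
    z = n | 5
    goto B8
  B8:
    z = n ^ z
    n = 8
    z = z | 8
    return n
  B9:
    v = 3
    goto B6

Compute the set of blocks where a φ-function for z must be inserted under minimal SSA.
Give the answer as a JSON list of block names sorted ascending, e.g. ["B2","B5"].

idom tree: B1←B0 B2←B0 B3←B1 B4←B1 B5←B2 B6←B5 B7←B0 B8←B7 B9←B6
Dom at joins:
  B4: preds {B1,B3}: {B0,B1} ∩ {B0,B1,B3} = {B0,B1}; idom=B1
  B6: preds {B5,B9}: {B0,B2,B5} ∩ {B0,B2,B5,B6,B9} = {B0,B2,B5}; idom=B5
  B7: preds {B3,B6}: {B0,B1,B3} ∩ {B0,B2,B5,B6} = {B0}; idom=B0

Frontier:
  join B4 pred B1: · stop@B1
  join B4 pred B3: B3 stop@B1
  join B6 pred B5: · stop@B5
  join B6 pred B9: B9→B6 stop@B5
  join B7 pred B3: B3→B1 stop@B0
  join B7 pred B6: B6→B5→B2 stop@B0
  B0 → ∅
  B1 → {B7}
  B2 → {B7}
  B3 → {B4,B7}
  B4 → ∅
  B5 → {B7}
  B6 → {B6,B7}
  B7 → ∅
  B8 → ∅
  B9 → {B6}

φ for z: defs {B1,B6,B7,B8}
  DF⁺ = {B6,B7}

Answer: ["B6", "B7"]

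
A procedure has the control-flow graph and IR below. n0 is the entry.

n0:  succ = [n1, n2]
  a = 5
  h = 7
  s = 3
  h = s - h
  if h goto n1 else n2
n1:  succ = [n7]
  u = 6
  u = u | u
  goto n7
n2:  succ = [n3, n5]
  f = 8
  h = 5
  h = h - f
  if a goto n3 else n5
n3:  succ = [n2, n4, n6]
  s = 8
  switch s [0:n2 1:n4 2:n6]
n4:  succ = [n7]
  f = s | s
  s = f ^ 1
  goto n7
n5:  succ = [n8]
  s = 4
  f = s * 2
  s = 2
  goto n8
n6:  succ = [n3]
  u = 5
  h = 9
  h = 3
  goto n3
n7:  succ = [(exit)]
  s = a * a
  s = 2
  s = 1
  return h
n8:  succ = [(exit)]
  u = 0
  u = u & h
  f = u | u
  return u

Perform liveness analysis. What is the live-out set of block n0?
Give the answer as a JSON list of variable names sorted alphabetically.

Block summaries:
  n0: {a,h,s} / ∅
  n1: {u} / ∅
  n2: {f,h} / {a}
  n3: {s} / ∅
  n4: {f,s} / {s}
  n5: {f,s} / ∅
  n6: {h,u} / ∅
  n7: {s} / {a,h}
  n8: {f,u} / {h}

Backward fixpoint:
  n0: in=∅ out={a,h}
  n1: in={a,h} out={a,h}
  n2: in={a} out={a,h}
  n3: in={a,h} out={a,h,s}
  n4: in={a,h,s} out={a,h}
  n5: in={h} out={h}
  n6: in={a} out={a,h}
  n7: in={a,h} out=∅
  n8: in={h} out=∅

live-out(n0) = ["a", "h"]

Answer: ["a", "h"]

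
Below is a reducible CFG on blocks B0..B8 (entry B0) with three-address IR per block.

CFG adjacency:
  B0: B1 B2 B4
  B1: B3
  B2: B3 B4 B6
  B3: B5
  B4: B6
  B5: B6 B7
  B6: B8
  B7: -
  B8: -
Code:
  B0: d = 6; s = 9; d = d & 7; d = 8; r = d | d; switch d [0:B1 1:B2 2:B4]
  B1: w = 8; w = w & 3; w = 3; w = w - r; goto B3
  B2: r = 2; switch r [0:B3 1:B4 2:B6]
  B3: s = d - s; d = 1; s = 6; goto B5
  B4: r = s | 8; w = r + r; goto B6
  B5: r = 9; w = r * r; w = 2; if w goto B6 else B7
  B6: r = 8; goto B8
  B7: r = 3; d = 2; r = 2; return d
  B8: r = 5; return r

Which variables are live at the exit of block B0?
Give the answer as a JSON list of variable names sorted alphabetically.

Block summaries:
  B0 def {d,r,s} use ∅
  B1 def {w} use {r}
  B2 def {r} use ∅
  B3 def {d,s} use {d,s}
  B4 def {r,w} use {s}
  B5 def {r,w} use ∅
  B6 def {r} use ∅
  B7 def {d,r} use ∅
  B8 def {r} use ∅

Liveness:
  live B0: ∅→{d,r,s}
  live B1: {d,r,s}→{d,s}
  live B2: {d,s}→{d,s}
  live B3: {d,s}→∅
  live B4: {s}→∅
  live B5: ∅→∅
  live B6: ∅→∅
  live B7: ∅→∅
  live B8: ∅→∅

live-out(B0) = ["d", "r", "s"]

Answer: ["d", "r", "s"]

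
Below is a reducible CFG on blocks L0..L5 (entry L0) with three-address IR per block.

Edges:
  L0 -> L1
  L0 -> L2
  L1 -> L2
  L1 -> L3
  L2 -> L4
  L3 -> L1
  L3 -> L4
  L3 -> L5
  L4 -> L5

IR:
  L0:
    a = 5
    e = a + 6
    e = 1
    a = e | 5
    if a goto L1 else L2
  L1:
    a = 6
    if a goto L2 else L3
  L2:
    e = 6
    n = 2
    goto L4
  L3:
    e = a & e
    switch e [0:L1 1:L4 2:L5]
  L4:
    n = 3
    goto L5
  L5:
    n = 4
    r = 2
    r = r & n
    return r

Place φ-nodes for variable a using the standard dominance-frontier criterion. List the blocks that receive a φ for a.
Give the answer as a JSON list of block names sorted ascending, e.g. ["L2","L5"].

idom tree: L1←L0 L2←L0 L3←L1 L4←L0 L5←L0
Dom∩ at merges:
  L1: preds {L0,L3}: {L0} ∩ {L0,L1,L3} = {L0}; idom=L0
  L2: preds {L0,L1}: {L0} ∩ {L0,L1} = {L0}; idom=L0
  L4: preds {L2,L3}: {L0,L2} ∩ {L0,L1,L3} = {L0}; idom=L0
  L5: preds {L3,L4}: {L0,L1,L3} ∩ {L0,L4} = {L0}; idom=L0

DF derivation:
  L1←L0: walk · to L0
  L1←L3: walk L3→L1 to L0
  L2←L0: walk · to L0
  L2←L1: walk L1 to L0
  L4←L2: walk L2 to L0
  L4←L3: walk L3→L1 to L0
  L5←L3: walk L3→L1 to L0
  L5←L4: walk L4 to L0
  L0 → ∅
  L1 → {L1,L2,L4,L5}
  L2 → {L4}
  L3 → {L1,L4,L5}
  L4 → {L5}
  L5 → ∅

φ for a: defs {L0,L1}
  DF⁺ = {L1,L2,L4,L5}

Answer: ["L1", "L2", "L4", "L5"]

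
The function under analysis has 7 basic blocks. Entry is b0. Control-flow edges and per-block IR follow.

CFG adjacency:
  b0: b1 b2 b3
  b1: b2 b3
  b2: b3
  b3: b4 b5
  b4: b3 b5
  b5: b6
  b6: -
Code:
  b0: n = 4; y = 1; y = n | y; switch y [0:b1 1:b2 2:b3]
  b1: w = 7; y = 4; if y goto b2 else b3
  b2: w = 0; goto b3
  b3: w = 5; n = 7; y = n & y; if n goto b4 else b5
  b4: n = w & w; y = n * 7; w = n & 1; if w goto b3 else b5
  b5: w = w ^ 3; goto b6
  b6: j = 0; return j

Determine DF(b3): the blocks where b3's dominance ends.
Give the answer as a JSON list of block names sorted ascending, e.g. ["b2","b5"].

Answer: ["b3"]

Analysis:
idom tree: b1←b0 b2←b0 b3←b0 b4←b3 b5←b3 b6←b5
Dom at joins:
  b2: preds {b0,b1}: {b0} ∩ {b0,b1} = {b0}; idom=b0
  b3: preds {b0,b1,b2,b4}: {b0} ∩ {b0,b1} ∩ {b0,b2} ∩ {b0,b3,b4} = {b0}; idom=b0
  b5: preds {b3,b4}: {b0,b3} ∩ {b0,b3,b4} = {b0,b3}; idom=b3

DF walk-up:
  b2←b0: walk · to b0
  b2←b1: walk b1 to b0
  b3←b0: walk · to b0
  b3←b1: walk b1 to b0
  b3←b2: walk b2 to b0
  b3←b4: walk b4→b3 to b0
  b5←b3: walk · to b3
  b5←b4: walk b4 to b3
  DF(b0)=∅
  DF(b1)={b2,b3}
  DF(b2)={b3}
  DF(b3)={b3}
  DF(b4)={b3,b5}
  DF(b5)=∅
  DF(b6)=∅

DF(b3) = ["b3"]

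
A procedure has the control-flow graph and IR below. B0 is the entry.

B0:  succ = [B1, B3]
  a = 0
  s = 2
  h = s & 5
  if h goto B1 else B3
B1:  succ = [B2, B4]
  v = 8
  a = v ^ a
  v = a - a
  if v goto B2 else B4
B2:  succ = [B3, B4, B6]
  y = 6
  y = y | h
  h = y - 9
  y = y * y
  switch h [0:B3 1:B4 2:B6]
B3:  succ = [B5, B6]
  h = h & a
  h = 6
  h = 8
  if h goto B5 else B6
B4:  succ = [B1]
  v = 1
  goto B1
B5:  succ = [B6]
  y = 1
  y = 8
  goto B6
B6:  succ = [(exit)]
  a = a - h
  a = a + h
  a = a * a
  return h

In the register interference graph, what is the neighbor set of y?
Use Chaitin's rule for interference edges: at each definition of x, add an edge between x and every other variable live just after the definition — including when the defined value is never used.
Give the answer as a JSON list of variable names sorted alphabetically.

Per-block:
  B0 def {a,h,s} use ∅
  B1 def {a,v} use {a}
  B2 def {h,y} use {h}
  B3 def {h} use {a,h}
  B4 def {v} use ∅
  B5 def {y} use ∅
  B6 def {a} use {a,h}

Backward fixpoint:
  B0 li=∅ lo={a,h}
  B1 li={a,h} lo={a,h}
  B2 li={a,h} lo={a,h}
  B3 li={a,h} lo={a,h}
  B4 li={a,h} lo={a,h}
  B5 li={a,h} lo={a,h}
  B6 li={a,h} lo=∅

Interfere edges:
  a — {h,s,v,y}
  h — {a,v,y}
  s — {a}
  v — {a,h}
  y — {a,h}

N(y) = ["a", "h"]

Answer: ["a", "h"]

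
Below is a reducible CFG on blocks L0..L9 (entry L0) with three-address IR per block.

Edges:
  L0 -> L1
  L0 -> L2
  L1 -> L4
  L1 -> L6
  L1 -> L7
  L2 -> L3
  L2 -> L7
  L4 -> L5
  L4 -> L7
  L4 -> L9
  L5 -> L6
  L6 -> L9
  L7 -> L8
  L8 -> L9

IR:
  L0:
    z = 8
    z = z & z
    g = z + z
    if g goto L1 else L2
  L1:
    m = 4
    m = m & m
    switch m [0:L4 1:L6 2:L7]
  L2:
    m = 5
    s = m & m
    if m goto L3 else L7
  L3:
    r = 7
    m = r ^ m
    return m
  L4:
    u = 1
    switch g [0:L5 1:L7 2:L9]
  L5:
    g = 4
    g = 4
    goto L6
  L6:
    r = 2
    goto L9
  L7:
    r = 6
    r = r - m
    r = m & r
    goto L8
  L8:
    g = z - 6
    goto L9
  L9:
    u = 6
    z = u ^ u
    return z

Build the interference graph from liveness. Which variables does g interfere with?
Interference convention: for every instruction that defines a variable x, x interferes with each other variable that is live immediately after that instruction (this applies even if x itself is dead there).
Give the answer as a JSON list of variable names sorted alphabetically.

Answer: ["m", "u", "z"]

Derivation:
Per-block:
  L0: def={g,z} ue=∅
  L1: def={m} ue=∅
  L2: def={m,s} ue=∅
  L3: def={m,r} ue={m}
  L4: def={u} ue={g}
  L5: def={g} ue=∅
  L6: def={r} ue=∅
  L7: def={r} ue={m}
  L8: def={g} ue={z}
  L9: def={u,z} ue=∅

Backward fixpoint:
  L0 li=∅ lo={g,z}
  L1 li={g,z} lo={g,m,z}
  L2 li={z} lo={m,z}
  L3 li={m} lo=∅
  L4 li={g,m,z} lo={m,z}
  L5 li=∅ lo=∅
  L6 li=∅ lo=∅
  L7 li={m,z} lo={z}
  L8 li={z} lo=∅
  L9 li=∅ lo=∅

Interfere edges:
  g↔{m,u,z}
  m↔{g,r,s,u,z}
  r↔{m,z}
  s↔{m,z}
  u↔{g,m,z}
  z↔{g,m,r,s,u}

N(g) = ["m", "u", "z"]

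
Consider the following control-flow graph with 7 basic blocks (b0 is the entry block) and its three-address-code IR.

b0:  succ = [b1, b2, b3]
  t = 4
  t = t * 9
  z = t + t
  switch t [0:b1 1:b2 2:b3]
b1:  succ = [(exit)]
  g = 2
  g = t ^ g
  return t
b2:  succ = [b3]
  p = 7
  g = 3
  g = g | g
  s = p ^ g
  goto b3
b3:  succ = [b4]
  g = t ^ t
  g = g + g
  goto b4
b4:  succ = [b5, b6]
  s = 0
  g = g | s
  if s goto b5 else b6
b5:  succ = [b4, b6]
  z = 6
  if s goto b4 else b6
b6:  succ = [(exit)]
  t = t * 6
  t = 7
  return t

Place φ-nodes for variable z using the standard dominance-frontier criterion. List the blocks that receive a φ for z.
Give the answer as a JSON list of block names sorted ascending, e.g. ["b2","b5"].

Answer: ["b4", "b6"]

Analysis:
idom tree: b1←b0 b2←b0 b3←b0 b4←b3 b5←b4 b6←b4
Dom∩ at merges:
  b3: preds {b0,b2}: {b0} ∩ {b0,b2} = {b0}; idom=b0
  b4: preds {b3,b5}: {b0,b3} ∩ {b0,b3,b4,b5} = {b0,b3}; idom=b3
  b6: preds {b4,b5}: {b0,b3,b4} ∩ {b0,b3,b4,b5} = {b0,b3,b4}; idom=b4

DF walk-up:
  join b3 pred b0: · stop@b0
  join b3 pred b2: b2 stop@b0
  join b4 pred b3: · stop@b3
  join b4 pred b5: b5→b4 stop@b3
  join b6 pred b4: · stop@b4
  join b6 pred b5: b5 stop@b4
  b0: DF=∅
  b1: DF=∅
  b2: DF={b3}
  b3: DF=∅
  b4: DF={b4}
  b5: DF={b4,b6}
  b6: DF=∅

φ for z: defs {b0,b5}
  DF⁺ = {b4,b6}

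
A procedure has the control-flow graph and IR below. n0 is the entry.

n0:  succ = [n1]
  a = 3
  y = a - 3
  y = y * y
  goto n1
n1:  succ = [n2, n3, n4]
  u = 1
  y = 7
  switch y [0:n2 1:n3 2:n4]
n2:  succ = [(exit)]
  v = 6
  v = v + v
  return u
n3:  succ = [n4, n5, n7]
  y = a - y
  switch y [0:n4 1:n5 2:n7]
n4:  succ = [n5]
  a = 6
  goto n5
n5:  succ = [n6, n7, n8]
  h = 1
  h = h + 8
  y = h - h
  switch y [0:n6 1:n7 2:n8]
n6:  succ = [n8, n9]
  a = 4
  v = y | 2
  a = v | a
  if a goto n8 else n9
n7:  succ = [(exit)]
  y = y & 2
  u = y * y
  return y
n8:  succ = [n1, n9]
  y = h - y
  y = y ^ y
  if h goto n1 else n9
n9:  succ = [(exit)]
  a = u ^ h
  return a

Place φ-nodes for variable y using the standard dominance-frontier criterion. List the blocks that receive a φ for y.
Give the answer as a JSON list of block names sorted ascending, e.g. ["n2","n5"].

Answer: ["n1", "n4", "n5", "n7", "n9"]

Working:
idom tree: n1←n0 n2←n1 n3←n1 n4←n1 n5←n1 n6←n5 n7←n1 n8←n5 n9←n5
Dom at joins:
  n1: preds {n0,n8}: {n0} ∩ {n0,n1,n5,n8} = {n0}; idom=n0
  n4: preds {n1,n3}: {n0,n1} ∩ {n0,n1,n3} = {n0,n1}; idom=n1
  n5: preds {n3,n4}: {n0,n1,n3} ∩ {n0,n1,n4} = {n0,n1}; idom=n1
  n7: preds {n3,n5}: {n0,n1,n3} ∩ {n0,n1,n5} = {n0,n1}; idom=n1
  n8: preds {n5,n6}: {n0,n1,n5} ∩ {n0,n1,n5,n6} = {n0,n1,n5}; idom=n5
  n9: preds {n6,n8}: {n0,n1,n5,n6} ∩ {n0,n1,n5,n8} = {n0,n1,n5}; idom=n5

Frontier:
  n1←n0: walk · to n0
  n1←n8: walk n8→n5→n1 to n0
  n4←n1: walk · to n1
  n4←n3: walk n3 to n1
  n5←n3: walk n3 to n1
  n5←n4: walk n4 to n1
  n7←n3: walk n3 to n1
  n7←n5: walk n5 to n1
  n8←n5: walk · to n5
  n8←n6: walk n6 to n5
  n9←n6: walk n6 to n5
  n9←n8: walk n8 to n5
  n0: DF=∅
  n1: DF={n1}
  n2: DF=∅
  n3: DF={n4,n5,n7}
  n4: DF={n5}
  n5: DF={n1,n7}
  n6: DF={n8,n9}
  n7: DF=∅
  n8: DF={n1,n9}
  n9: DF=∅

φ for y: defs {n0,n1,n3,n5,n7,n8}
  DF⁺ = {n1,n4,n5,n7,n9}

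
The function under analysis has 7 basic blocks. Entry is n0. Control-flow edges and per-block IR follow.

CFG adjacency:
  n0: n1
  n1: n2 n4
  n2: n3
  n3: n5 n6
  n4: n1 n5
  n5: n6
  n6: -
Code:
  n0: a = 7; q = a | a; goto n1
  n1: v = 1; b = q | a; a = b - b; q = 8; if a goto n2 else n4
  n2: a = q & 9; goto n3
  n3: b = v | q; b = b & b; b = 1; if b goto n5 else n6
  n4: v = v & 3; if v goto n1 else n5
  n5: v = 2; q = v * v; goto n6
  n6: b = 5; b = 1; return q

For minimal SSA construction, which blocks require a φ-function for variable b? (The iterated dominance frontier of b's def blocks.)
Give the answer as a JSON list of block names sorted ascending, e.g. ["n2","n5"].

idom tree: n1←n0 n2←n1 n3←n2 n4←n1 n5←n1 n6←n1
Dom∩ at merges:
  n1: preds {n0,n4}: {n0} ∩ {n0,n1,n4} = {n0}; idom=n0
  n5: preds {n3,n4}: {n0,n1,n2,n3} ∩ {n0,n1,n4} = {n0,n1}; idom=n1
  n6: preds {n3,n5}: {n0,n1,n2,n3} ∩ {n0,n1,n5} = {n0,n1}; idom=n1

DF walk-up:
  n1←n0: walk · to n0
  n1←n4: walk n4→n1 to n0
  n5←n3: walk n3→n2 to n1
  n5←n4: walk n4 to n1
  n6←n3: walk n3→n2 to n1
  n6←n5: walk n5 to n1
  n0 → ∅
  n1 → {n1}
  n2 → {n5,n6}
  n3 → {n5,n6}
  n4 → {n1,n5}
  n5 → {n6}
  n6 → ∅

φ for b: defs {n1,n3,n6}
  DF⁺ = {n1,n5,n6}

Answer: ["n1", "n5", "n6"]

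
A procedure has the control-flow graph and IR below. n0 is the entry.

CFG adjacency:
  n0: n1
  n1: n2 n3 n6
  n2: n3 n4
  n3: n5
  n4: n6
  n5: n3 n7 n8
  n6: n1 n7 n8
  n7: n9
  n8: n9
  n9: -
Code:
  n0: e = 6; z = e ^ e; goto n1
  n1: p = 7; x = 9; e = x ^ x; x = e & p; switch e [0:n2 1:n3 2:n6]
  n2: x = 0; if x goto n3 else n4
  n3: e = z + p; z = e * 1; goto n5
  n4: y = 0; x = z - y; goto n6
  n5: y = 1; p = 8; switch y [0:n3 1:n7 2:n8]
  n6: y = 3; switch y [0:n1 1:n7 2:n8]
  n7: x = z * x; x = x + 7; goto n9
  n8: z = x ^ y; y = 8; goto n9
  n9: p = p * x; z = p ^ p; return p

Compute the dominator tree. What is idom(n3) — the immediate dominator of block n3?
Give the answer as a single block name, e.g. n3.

idom tree: n1←n0 n2←n1 n3←n1 n4←n2 n5←n3 n6←n1 n7←n1 n8←n1 n9←n1
Dom at joins:
  n1: preds {n0,n6}: {n0} ∩ {n0,n1,n6} = {n0}; idom=n0
  n3: preds {n1,n2,n5}: {n0,n1} ∩ {n0,n1,n2} ∩ {n0,n1,n3,n5} = {n0,n1}; idom=n1
  n6: preds {n1,n4}: {n0,n1} ∩ {n0,n1,n2,n4} = {n0,n1}; idom=n1
  n7: preds {n5,n6}: {n0,n1,n3,n5} ∩ {n0,n1,n6} = {n0,n1}; idom=n1
  n8: preds {n5,n6}: {n0,n1,n3,n5} ∩ {n0,n1,n6} = {n0,n1}; idom=n1
  n9: preds {n7,n8}: {n0,n1,n7} ∩ {n0,n1,n8} = {n0,n1}; idom=n1

idom(n3) = n1

Answer: n1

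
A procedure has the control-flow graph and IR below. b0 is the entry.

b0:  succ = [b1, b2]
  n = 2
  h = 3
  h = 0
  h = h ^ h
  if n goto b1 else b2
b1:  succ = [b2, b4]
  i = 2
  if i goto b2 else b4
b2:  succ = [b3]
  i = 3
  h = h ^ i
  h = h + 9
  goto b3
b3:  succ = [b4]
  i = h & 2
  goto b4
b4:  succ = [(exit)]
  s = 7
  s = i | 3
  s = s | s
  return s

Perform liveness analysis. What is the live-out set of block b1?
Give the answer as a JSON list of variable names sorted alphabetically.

Answer: ["h", "i"]

Derivation:
Per-block:
  b0 def {h,n} use ∅
  b1 def {i} use ∅
  b2 def {h,i} use {h}
  b3 def {i} use {h}
  b4 def {s} use {i}

Liveness:
  live b0: ∅→{h}
  live b1: {h}→{h,i}
  live b2: {h}→{h}
  live b3: {h}→{i}
  live b4: {i}→∅

live-out(b1) = ["h", "i"]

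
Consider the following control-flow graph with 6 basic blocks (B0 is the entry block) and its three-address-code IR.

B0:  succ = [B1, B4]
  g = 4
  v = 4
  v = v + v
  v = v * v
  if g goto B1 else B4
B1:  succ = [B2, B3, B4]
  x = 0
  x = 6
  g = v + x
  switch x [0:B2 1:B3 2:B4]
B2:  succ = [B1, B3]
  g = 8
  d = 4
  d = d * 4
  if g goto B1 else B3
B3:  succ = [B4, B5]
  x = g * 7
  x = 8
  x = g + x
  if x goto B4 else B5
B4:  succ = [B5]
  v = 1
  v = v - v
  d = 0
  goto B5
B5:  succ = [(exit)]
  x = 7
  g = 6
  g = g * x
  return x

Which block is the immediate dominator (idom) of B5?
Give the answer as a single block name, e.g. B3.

idom tree: B1←B0 B2←B1 B3←B1 B4←B0 B5←B0
Dom∩ at merges:
  B1: preds {B0,B2}: {B0} ∩ {B0,B1,B2} = {B0}; idom=B0
  B3: preds {B1,B2}: {B0,B1} ∩ {B0,B1,B2} = {B0,B1}; idom=B1
  B4: preds {B0,B1,B3}: {B0} ∩ {B0,B1} ∩ {B0,B1,B3} = {B0}; idom=B0
  B5: preds {B3,B4}: {B0,B1,B3} ∩ {B0,B4} = {B0}; idom=B0

idom(B5) = B0

Answer: B0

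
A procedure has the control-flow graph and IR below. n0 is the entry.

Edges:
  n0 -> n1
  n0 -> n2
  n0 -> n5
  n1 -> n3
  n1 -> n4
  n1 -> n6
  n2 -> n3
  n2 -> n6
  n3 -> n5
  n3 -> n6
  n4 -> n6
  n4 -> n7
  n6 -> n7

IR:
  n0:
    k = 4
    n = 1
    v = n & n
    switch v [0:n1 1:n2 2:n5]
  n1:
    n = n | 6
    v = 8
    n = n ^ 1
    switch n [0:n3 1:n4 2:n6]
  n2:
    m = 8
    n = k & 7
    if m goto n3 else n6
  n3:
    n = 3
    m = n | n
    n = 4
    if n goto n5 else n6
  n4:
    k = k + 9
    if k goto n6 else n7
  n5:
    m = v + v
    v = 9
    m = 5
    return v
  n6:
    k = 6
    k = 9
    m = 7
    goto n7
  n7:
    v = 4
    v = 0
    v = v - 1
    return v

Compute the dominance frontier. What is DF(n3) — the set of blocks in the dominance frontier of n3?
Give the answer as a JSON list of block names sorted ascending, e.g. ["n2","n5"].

Answer: ["n5", "n6"]

Analysis:
idom tree: n1←n0 n2←n0 n3←n0 n4←n1 n5←n0 n6←n0 n7←n0
Dom∩ at merges:
  n3: preds {n1,n2}: {n0,n1} ∩ {n0,n2} = {n0}; idom=n0
  n5: preds {n0,n3}: {n0} ∩ {n0,n3} = {n0}; idom=n0
  n6: preds {n1,n2,n3,n4}: {n0,n1} ∩ {n0,n2} ∩ {n0,n3} ∩ {n0,n1,n4} = {n0}; idom=n0
  n7: preds {n4,n6}: {n0,n1,n4} ∩ {n0,n6} = {n0}; idom=n0

Frontier:
  n3←n1: walk n1 to n0
  n3←n2: walk n2 to n0
  n5←n0: walk · to n0
  n5←n3: walk n3 to n0
  n6←n1: walk n1 to n0
  n6←n2: walk n2 to n0
  n6←n3: walk n3 to n0
  n6←n4: walk n4→n1 to n0
  n7←n4: walk n4→n1 to n0
  n7←n6: walk n6 to n0
  n0: DF=∅
  n1: DF={n3,n6,n7}
  n2: DF={n3,n6}
  n3: DF={n5,n6}
  n4: DF={n6,n7}
  n5: DF=∅
  n6: DF={n7}
  n7: DF=∅

DF(n3) = ["n5", "n6"]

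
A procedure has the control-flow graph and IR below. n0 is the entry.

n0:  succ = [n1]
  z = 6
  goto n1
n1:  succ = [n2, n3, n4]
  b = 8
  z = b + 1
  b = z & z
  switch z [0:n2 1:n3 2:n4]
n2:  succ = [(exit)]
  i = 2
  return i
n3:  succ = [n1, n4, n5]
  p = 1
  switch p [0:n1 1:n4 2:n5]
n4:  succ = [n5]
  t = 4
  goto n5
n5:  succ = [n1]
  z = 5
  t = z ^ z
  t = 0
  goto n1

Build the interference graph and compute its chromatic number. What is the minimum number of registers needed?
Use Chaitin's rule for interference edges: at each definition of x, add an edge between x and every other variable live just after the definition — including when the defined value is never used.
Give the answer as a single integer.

Block summaries:
  n0: {z} / ∅
  n1: {b,z} / ∅
  n2: {i} / ∅
  n3: {p} / ∅
  n4: {t} / ∅
  n5: {t,z} / ∅

Liveness:
  n0 li=∅ lo=∅
  n1 li=∅ lo=∅
  n2 li=∅ lo=∅
  n3 li=∅ lo=∅
  n4 li=∅ lo=∅
  n5 li=∅ lo=∅

Interference:
  b — {z}
  i — ∅
  p — ∅
  t — ∅
  z — {b}

Registers:
  clique {b,z} ⇒ need ≥ 2
  2-colouring: R0={b,i,p,t}  R1={z}
  χ = 2

Answer: 2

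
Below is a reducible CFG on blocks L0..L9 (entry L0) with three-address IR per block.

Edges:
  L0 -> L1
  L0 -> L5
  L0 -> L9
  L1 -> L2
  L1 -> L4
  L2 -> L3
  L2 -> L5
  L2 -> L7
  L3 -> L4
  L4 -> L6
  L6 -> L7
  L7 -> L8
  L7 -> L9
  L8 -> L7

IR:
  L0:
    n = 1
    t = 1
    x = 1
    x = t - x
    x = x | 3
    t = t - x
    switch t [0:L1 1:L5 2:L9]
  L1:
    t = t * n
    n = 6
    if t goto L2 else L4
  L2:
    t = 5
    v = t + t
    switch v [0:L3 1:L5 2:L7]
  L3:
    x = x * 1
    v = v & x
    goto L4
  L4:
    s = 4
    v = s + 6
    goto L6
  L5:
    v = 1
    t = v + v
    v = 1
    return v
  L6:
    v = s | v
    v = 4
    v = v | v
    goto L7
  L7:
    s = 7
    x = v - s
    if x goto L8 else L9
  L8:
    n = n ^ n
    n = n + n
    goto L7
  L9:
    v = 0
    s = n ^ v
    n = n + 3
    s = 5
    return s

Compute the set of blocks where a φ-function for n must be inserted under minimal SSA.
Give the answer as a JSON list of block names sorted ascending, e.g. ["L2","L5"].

Answer: ["L5", "L7", "L9"]

Derivation:
idom tree: L1←L0 L2←L1 L3←L2 L4←L1 L5←L0 L6←L4 L7←L1 L8←L7 L9←L0
Dom at joins:
  L4: preds {L1,L3}: {L0,L1} ∩ {L0,L1,L2,L3} = {L0,L1}; idom=L1
  L5: preds {L0,L2}: {L0} ∩ {L0,L1,L2} = {L0}; idom=L0
  L7: preds {L2,L6,L8}: {L0,L1,L2} ∩ {L0,L1,L4,L6} ∩ {L0,L1,L7,L8} = {L0,L1}; idom=L1
  L9: preds {L0,L7}: {L0} ∩ {L0,L1,L7} = {L0}; idom=L0

DF derivation:
  L4←L1: walk · to L1
  L4←L3: walk L3→L2 to L1
  L5←L0: walk · to L0
  L5←L2: walk L2→L1 to L0
  L7←L2: walk L2 to L1
  L7←L6: walk L6→L4 to L1
  L7←L8: walk L8→L7 to L1
  L9←L0: walk · to L0
  L9←L7: walk L7→L1 to L0
  L0: DF=∅
  L1: DF={L5,L9}
  L2: DF={L4,L5,L7}
  L3: DF={L4}
  L4: DF={L7}
  L5: DF=∅
  L6: DF={L7}
  L7: DF={L7,L9}
  L8: DF={L7}
  L9: DF=∅

φ for n: defs {L0,L1,L8,L9}
  DF⁺ = {L5,L7,L9}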